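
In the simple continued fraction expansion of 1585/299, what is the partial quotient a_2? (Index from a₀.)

1585 = 5·299 + 90   →  a_0 = 5
299 = 3·90 + 29   →  a_1 = 3
90 = 3·29 + 3   →  a_2 = 3

3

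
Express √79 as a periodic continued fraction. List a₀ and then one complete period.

[8; 1, 7, 1, 16]

a₀ = ⌊√79⌋ = 8.
With m₀=0, d₀=1 and mₖ₊₁ = dₖaₖ − mₖ, dₖ₊₁ = (n − mₖ₊₁²)/dₖ, aₖ₊₁ = ⌊(a₀+mₖ₊₁)/dₖ₊₁⌋:
  k=1: m=8, d=15, a=1
  k=2: m=7, d=2, a=7
  k=3: m=7, d=15, a=1
  k=4: m=8, d=1, a=16
d=1 and a=2a₀=16 at k=4, so the next step gives (m, d) = (8, 15) again — its k=1 value — and the period has length 4.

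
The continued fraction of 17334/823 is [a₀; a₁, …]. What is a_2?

7

17334 = 21·823 + 51   →  a_0 = 21
823 = 16·51 + 7   →  a_1 = 16
51 = 7·7 + 2   →  a_2 = 7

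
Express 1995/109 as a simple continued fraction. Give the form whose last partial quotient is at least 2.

1995 = 18·109 + 33
109 = 3·33 + 10
33 = 3·10 + 3
10 = 3·3 + 1
3 = 3·1 + 0  (stop)
So 1995/109 = [18; 3, 3, 3, 3].

[18; 3, 3, 3, 3]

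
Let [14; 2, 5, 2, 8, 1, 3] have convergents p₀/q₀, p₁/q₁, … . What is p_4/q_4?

Using pₖ = aₖpₖ₋₁ + pₖ₋₂, qₖ = aₖqₖ₋₁ + qₖ₋₂ (with p₋₁=1, p₋₂=0, q₋₁=0, q₋₂=1):
  k=0: a=14, p=14, q=1
  k=1: a=2, p=29, q=2
  k=2: a=5, p=159, q=11
  k=3: a=2, p=347, q=24
  k=4: a=8, p=2935, q=203

2935/203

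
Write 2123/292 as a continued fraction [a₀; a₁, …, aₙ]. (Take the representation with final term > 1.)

2123 = 7×292 + 79
292 = 3×79 + 55
79 = 1×55 + 24
55 = 2×24 + 7
24 = 3×7 + 3
7 = 2×3 + 1
3 = 3×1 + 0  (stop)
So 2123/292 = [7; 3, 1, 2, 3, 2, 3].

[7; 3, 1, 2, 3, 2, 3]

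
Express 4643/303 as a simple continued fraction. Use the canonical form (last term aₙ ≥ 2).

4643 = 15·303 + 98
303 = 3·98 + 9
98 = 10·9 + 8
9 = 1·8 + 1
8 = 8·1 + 0  (stop)
So 4643/303 = [15; 3, 10, 1, 8].

[15; 3, 10, 1, 8]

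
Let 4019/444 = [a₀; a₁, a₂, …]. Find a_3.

4019 = 9·444 + 23   →  a_0 = 9
444 = 19·23 + 7   →  a_1 = 19
23 = 3·7 + 2   →  a_2 = 3
7 = 3·2 + 1   →  a_3 = 3

3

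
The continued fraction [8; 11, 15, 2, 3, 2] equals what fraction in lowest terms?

22111/2733

Fold from the inside: start with 2/1.
  3 + 1/2 = 7/2
  2 + 2/7 = 16/7
  15 + 7/16 = 247/16
  11 + 16/247 = 2733/247
  8 + 247/2733 = 22111/2733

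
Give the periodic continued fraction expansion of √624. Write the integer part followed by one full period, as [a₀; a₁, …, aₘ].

[24; 1, 48]

a₀ = ⌊√624⌋ = 24.
With m₀=0, d₀=1 and mₖ₊₁ = dₖaₖ − mₖ, dₖ₊₁ = (n − mₖ₊₁²)/dₖ, aₖ₊₁ = ⌊(a₀+mₖ₊₁)/dₖ₊₁⌋:
  k=1: m=24, d=48, a=1
  k=2: m=24, d=1, a=48
d=1 and a=2a₀=48 at k=2, so the next step gives (m, d) = (24, 48) again — its k=1 value — and the period has length 2.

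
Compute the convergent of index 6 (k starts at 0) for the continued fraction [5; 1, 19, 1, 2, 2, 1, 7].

1232/207

Using pₖ = aₖpₖ₋₁ + pₖ₋₂, qₖ = aₖqₖ₋₁ + qₖ₋₂ (with p₋₁=1, p₋₂=0, q₋₁=0, q₋₂=1):
  k=0: a=5, p=5, q=1
  k=1: a=1, p=6, q=1
  k=2: a=19, p=119, q=20
  k=3: a=1, p=125, q=21
  k=4: a=2, p=369, q=62
  k=5: a=2, p=863, q=145
  k=6: a=1, p=1232, q=207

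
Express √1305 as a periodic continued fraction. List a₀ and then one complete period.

[36; 8, 72]

a₀ = ⌊√1305⌋ = 36.
With m₀=0, d₀=1 and mₖ₊₁ = dₖaₖ − mₖ, dₖ₊₁ = (n − mₖ₊₁²)/dₖ, aₖ₊₁ = ⌊(a₀+mₖ₊₁)/dₖ₊₁⌋:
  k=1: m=36, d=9, a=8
  k=2: m=36, d=1, a=72
d=1 and a=2a₀=72 at k=2, so the next step gives (m, d) = (36, 9) again — its k=1 value — and the period has length 2.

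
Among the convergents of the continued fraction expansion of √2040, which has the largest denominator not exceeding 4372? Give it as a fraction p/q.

√2040 = [45; 6, 90, …] (period length 2).
Convergents:
  p_0/q_0 = 45/1
  p_1/q_1 = 271/6
  p_2/q_2 = 24435/541
  p_3/q_3 = 146881/3252
  p_4/q_4 = 13243725/293221
q_3 = 3252 ≤ 4372 < 293221 = q_4, so the answer is 146881/3252.

146881/3252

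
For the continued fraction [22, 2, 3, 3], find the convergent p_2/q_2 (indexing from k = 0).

Using pₖ = aₖpₖ₋₁ + pₖ₋₂, qₖ = aₖqₖ₋₁ + qₖ₋₂ (with p₋₁=1, p₋₂=0, q₋₁=0, q₋₂=1):
  k=0: a=22, p=22, q=1
  k=1: a=2, p=45, q=2
  k=2: a=3, p=157, q=7

157/7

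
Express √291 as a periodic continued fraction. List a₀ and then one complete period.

a₀ = ⌊√291⌋ = 17.
With m₀=0, d₀=1 and mₖ₊₁ = dₖaₖ − mₖ, dₖ₊₁ = (n − mₖ₊₁²)/dₖ, aₖ₊₁ = ⌊(a₀+mₖ₊₁)/dₖ₊₁⌋:
  k=1: m=17, d=2, a=17
  k=2: m=17, d=1, a=34
d=1 and a=2a₀=34 at k=2, so the next step gives (m, d) = (17, 2) again — its k=1 value — and the period has length 2.

[17; 17, 34]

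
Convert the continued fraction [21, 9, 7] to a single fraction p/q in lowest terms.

Fold from the inside: start with 7/1.
  9 + 1/7 = 64/7
  21 + 7/64 = 1351/64

1351/64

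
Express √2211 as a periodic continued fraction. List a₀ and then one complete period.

a₀ = ⌊√2211⌋ = 47.
With m₀=0, d₀=1 and mₖ₊₁ = dₖaₖ − mₖ, dₖ₊₁ = (n − mₖ₊₁²)/dₖ, aₖ₊₁ = ⌊(a₀+mₖ₊₁)/dₖ₊₁⌋:
  k=1: m=47, d=2, a=47
  k=2: m=47, d=1, a=94
d=1 and a=2a₀=94 at k=2, so the next step gives (m, d) = (47, 2) again — its k=1 value — and the period has length 2.

[47; 47, 94]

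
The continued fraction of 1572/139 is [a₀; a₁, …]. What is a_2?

4

1572 = 11·139 + 43   →  a_0 = 11
139 = 3·43 + 10   →  a_1 = 3
43 = 4·10 + 3   →  a_2 = 4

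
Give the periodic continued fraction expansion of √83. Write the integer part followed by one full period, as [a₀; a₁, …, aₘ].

[9; 9, 18]

a₀ = ⌊√83⌋ = 9.
With m₀=0, d₀=1 and mₖ₊₁ = dₖaₖ − mₖ, dₖ₊₁ = (n − mₖ₊₁²)/dₖ, aₖ₊₁ = ⌊(a₀+mₖ₊₁)/dₖ₊₁⌋:
  k=1: m=9, d=2, a=9
  k=2: m=9, d=1, a=18
d=1 and a=2a₀=18 at k=2, so the next step gives (m, d) = (9, 2) again — its k=1 value — and the period has length 2.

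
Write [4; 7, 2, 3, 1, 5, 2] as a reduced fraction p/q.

Fold from the inside: start with 2/1.
  5 + 1/2 = 11/2
  1 + 2/11 = 13/11
  3 + 11/13 = 50/13
  2 + 13/50 = 113/50
  7 + 50/113 = 841/113
  4 + 113/841 = 3477/841

3477/841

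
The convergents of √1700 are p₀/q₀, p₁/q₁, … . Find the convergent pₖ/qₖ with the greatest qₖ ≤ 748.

√1700 = [41; 4, 3, 20, 3, 4, 82, …] (period length 6).
Convergents:
  p_0/q_0 = 41/1
  p_1/q_1 = 165/4
  p_2/q_2 = 536/13
  p_3/q_3 = 10885/264
  p_4/q_4 = 33191/805
q_3 = 264 ≤ 748 < 805 = q_4, so the answer is 10885/264.

10885/264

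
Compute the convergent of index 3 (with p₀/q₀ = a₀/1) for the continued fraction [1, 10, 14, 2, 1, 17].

321/292

Using pₖ = aₖpₖ₋₁ + pₖ₋₂, qₖ = aₖqₖ₋₁ + qₖ₋₂ (with p₋₁=1, p₋₂=0, q₋₁=0, q₋₂=1):
  k=0: a=1, p=1, q=1
  k=1: a=10, p=11, q=10
  k=2: a=14, p=155, q=141
  k=3: a=2, p=321, q=292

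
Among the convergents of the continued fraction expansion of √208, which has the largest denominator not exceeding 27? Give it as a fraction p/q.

274/19

√208 = [14; 2, 2, 1, 2, 2, 28, …] (period length 6).
Convergents:
  p_0/q_0 = 14/1
  p_1/q_1 = 29/2
  p_2/q_2 = 72/5
  p_3/q_3 = 101/7
  p_4/q_4 = 274/19
  p_5/q_5 = 649/45
q_4 = 19 ≤ 27 < 45 = q_5, so the answer is 274/19.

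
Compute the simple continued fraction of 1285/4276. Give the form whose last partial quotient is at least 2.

1285 = 0×4276 + 1285
4276 = 3×1285 + 421
1285 = 3×421 + 22
421 = 19×22 + 3
22 = 7×3 + 1
3 = 3×1 + 0  (stop)
So 1285/4276 = [0; 3, 3, 19, 7, 3].

[0; 3, 3, 19, 7, 3]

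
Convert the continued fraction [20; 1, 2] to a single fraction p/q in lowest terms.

62/3

Using pₖ = aₖpₖ₋₁ + pₖ₋₂ and qₖ = aₖqₖ₋₁ + qₖ₋₂:
  k=0: a=20, p=20, q=1
  k=1: a=1, p=21, q=1
  k=2: a=2, p=62, q=3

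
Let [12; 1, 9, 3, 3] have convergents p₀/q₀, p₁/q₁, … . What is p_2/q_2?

Using pₖ = aₖpₖ₋₁ + pₖ₋₂, qₖ = aₖqₖ₋₁ + qₖ₋₂ (with p₋₁=1, p₋₂=0, q₋₁=0, q₋₂=1):
  k=0: a=12, p=12, q=1
  k=1: a=1, p=13, q=1
  k=2: a=9, p=129, q=10

129/10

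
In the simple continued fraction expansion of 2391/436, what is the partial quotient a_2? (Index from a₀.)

15

2391 = 5·436 + 211   →  a_0 = 5
436 = 2·211 + 14   →  a_1 = 2
211 = 15·14 + 1   →  a_2 = 15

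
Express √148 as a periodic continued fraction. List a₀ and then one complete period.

[12; 6, 24]

a₀ = ⌊√148⌋ = 12.
With m₀=0, d₀=1 and mₖ₊₁ = dₖaₖ − mₖ, dₖ₊₁ = (n − mₖ₊₁²)/dₖ, aₖ₊₁ = ⌊(a₀+mₖ₊₁)/dₖ₊₁⌋:
  k=1: m=12, d=4, a=6
  k=2: m=12, d=1, a=24
d=1 and a=2a₀=24 at k=2, so the next step gives (m, d) = (12, 4) again — its k=1 value — and the period has length 2.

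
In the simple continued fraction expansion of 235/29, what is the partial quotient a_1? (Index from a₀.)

9

235 = 8·29 + 3   →  a_0 = 8
29 = 9·3 + 2   →  a_1 = 9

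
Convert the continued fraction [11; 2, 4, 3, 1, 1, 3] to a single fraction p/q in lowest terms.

Using pₖ = aₖpₖ₋₁ + pₖ₋₂ and qₖ = aₖqₖ₋₁ + qₖ₋₂:
  k=0: a=11, p=11, q=1
  k=1: a=2, p=23, q=2
  k=2: a=4, p=103, q=9
  k=3: a=3, p=332, q=29
  k=4: a=1, p=435, q=38
  k=5: a=1, p=767, q=67
  k=6: a=3, p=2736, q=239

2736/239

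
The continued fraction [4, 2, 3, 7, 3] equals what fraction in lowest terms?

709/160

Fold from the inside: start with 3/1.
  7 + 1/3 = 22/3
  3 + 3/22 = 69/22
  2 + 22/69 = 160/69
  4 + 69/160 = 709/160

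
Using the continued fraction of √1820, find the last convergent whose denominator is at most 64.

√1820 = [42; 1, 1, 1, 20, 1, 1, 1, 84, …] (period length 8).
Convergents:
  p_0/q_0 = 42/1
  p_1/q_1 = 43/1
  p_2/q_2 = 85/2
  p_3/q_3 = 128/3
  p_4/q_4 = 2645/62
  p_5/q_5 = 2773/65
q_4 = 62 ≤ 64 < 65 = q_5, so the answer is 2645/62.

2645/62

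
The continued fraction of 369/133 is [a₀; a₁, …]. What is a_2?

369 = 2·133 + 103   →  a_0 = 2
133 = 1·103 + 30   →  a_1 = 1
103 = 3·30 + 13   →  a_2 = 3

3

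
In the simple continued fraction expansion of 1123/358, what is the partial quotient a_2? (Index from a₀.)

1123 = 3·358 + 49   →  a_0 = 3
358 = 7·49 + 15   →  a_1 = 7
49 = 3·15 + 4   →  a_2 = 3

3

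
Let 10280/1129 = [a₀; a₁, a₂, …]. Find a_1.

10280 = 9·1129 + 119   →  a_0 = 9
1129 = 9·119 + 58   →  a_1 = 9

9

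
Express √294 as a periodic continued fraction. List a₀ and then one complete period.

a₀ = ⌊√294⌋ = 17.
With m₀=0, d₀=1 and mₖ₊₁ = dₖaₖ − mₖ, dₖ₊₁ = (n − mₖ₊₁²)/dₖ, aₖ₊₁ = ⌊(a₀+mₖ₊₁)/dₖ₊₁⌋:
  k=1: m=17, d=5, a=6
  k=2: m=13, d=25, a=1
  k=3: m=12, d=6, a=4
  k=4: m=12, d=25, a=1
  k=5: m=13, d=5, a=6
  k=6: m=17, d=1, a=34
d=1 and a=2a₀=34 at k=6, so the next step gives (m, d) = (17, 5) again — its k=1 value — and the period has length 6.

[17; 6, 1, 4, 1, 6, 34]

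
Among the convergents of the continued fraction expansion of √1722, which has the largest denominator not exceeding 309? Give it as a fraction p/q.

6847/165

√1722 = [41; 2, 82, …] (period length 2).
Convergents:
  p_0/q_0 = 41/1
  p_1/q_1 = 83/2
  p_2/q_2 = 6847/165
  p_3/q_3 = 13777/332
q_2 = 165 ≤ 309 < 332 = q_3, so the answer is 6847/165.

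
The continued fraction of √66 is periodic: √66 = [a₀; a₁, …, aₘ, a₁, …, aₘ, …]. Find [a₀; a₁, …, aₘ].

[8; 8, 16]

a₀ = ⌊√66⌋ = 8.
With m₀=0, d₀=1 and mₖ₊₁ = dₖaₖ − mₖ, dₖ₊₁ = (n − mₖ₊₁²)/dₖ, aₖ₊₁ = ⌊(a₀+mₖ₊₁)/dₖ₊₁⌋:
  k=1: m=8, d=2, a=8
  k=2: m=8, d=1, a=16
d=1 and a=2a₀=16 at k=2, so the next step gives (m, d) = (8, 2) again — its k=1 value — and the period has length 2.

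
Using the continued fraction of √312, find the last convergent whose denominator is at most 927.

5617/318

√312 = [17; 1, 1, 1, 34, …] (period length 4).
Convergents:
  p_0/q_0 = 17/1
  p_1/q_1 = 18/1
  p_2/q_2 = 35/2
  p_3/q_3 = 53/3
  p_4/q_4 = 1837/104
  p_5/q_5 = 1890/107
  p_6/q_6 = 3727/211
  p_7/q_7 = 5617/318
  p_8/q_8 = 194705/11023
q_7 = 318 ≤ 927 < 11023 = q_8, so the answer is 5617/318.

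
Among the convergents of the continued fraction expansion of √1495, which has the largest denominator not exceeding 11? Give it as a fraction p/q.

√1495 = [38; 1, 1, 1, 76, …] (period length 4).
Convergents:
  p_0/q_0 = 38/1
  p_1/q_1 = 39/1
  p_2/q_2 = 77/2
  p_3/q_3 = 116/3
  p_4/q_4 = 8893/230
q_3 = 3 ≤ 11 < 230 = q_4, so the answer is 116/3.

116/3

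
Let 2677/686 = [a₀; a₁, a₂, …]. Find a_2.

9

2677 = 3·686 + 619   →  a_0 = 3
686 = 1·619 + 67   →  a_1 = 1
619 = 9·67 + 16   →  a_2 = 9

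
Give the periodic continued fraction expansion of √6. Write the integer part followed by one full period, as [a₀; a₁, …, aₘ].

[2; 2, 4]

a₀ = ⌊√6⌋ = 2.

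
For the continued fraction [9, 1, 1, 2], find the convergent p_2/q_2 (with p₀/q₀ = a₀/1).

19/2

Using pₖ = aₖpₖ₋₁ + pₖ₋₂, qₖ = aₖqₖ₋₁ + qₖ₋₂ (with p₋₁=1, p₋₂=0, q₋₁=0, q₋₂=1):
  k=0: a=9, p=9, q=1
  k=1: a=1, p=10, q=1
  k=2: a=1, p=19, q=2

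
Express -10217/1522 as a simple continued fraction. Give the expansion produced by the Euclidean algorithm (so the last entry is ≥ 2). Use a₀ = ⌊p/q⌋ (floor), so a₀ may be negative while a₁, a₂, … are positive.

-10217 = -7*1522 + 437
1522 = 3*437 + 211
437 = 2*211 + 15
211 = 14*15 + 1
15 = 15*1 + 0  (stop)
So -10217/1522 = [-7; 3, 2, 14, 15].

[-7; 3, 2, 14, 15]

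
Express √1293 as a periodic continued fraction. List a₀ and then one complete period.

[35; 1, 22, 1, 70]

a₀ = ⌊√1293⌋ = 35.
With m₀=0, d₀=1 and mₖ₊₁ = dₖaₖ − mₖ, dₖ₊₁ = (n − mₖ₊₁²)/dₖ, aₖ₊₁ = ⌊(a₀+mₖ₊₁)/dₖ₊₁⌋:
  k=1: m=35, d=68, a=1
  k=2: m=33, d=3, a=22
  k=3: m=33, d=68, a=1
  k=4: m=35, d=1, a=70
d=1 and a=2a₀=70 at k=4, so the next step gives (m, d) = (35, 68) again — its k=1 value — and the period has length 4.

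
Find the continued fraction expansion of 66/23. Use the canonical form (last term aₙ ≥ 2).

66 = 2×23 + 20
23 = 1×20 + 3
20 = 6×3 + 2
3 = 1×2 + 1
2 = 2×1 + 0  (stop)
So 66/23 = [2; 1, 6, 1, 2].

[2; 1, 6, 1, 2]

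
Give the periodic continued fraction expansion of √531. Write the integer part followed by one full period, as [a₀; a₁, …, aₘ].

a₀ = ⌊√531⌋ = 23.

[23; 23, 46]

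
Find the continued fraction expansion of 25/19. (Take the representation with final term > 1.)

25 = 1×19 + 6
19 = 3×6 + 1
6 = 6×1 + 0  (stop)
So 25/19 = [1; 3, 6].

[1; 3, 6]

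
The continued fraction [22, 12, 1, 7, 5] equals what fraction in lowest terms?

11657/528

Fold from the inside: start with 5/1.
  7 + 1/5 = 36/5
  1 + 5/36 = 41/36
  12 + 36/41 = 528/41
  22 + 41/528 = 11657/528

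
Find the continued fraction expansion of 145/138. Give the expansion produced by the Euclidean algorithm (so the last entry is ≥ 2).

145 = 1*138 + 7
138 = 19*7 + 5
7 = 1*5 + 2
5 = 2*2 + 1
2 = 2*1 + 0  (stop)
So 145/138 = [1; 19, 1, 2, 2].

[1; 19, 1, 2, 2]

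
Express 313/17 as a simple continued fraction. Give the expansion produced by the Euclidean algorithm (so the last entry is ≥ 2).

[18; 2, 2, 3]

313 = 18*17 + 7
17 = 2*7 + 3
7 = 2*3 + 1
3 = 3*1 + 0  (stop)
So 313/17 = [18; 2, 2, 3].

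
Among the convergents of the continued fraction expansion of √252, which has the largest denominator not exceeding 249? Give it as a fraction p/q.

3921/247

√252 = [15; 1, 6, 1, 30, …] (period length 4).
Convergents:
  p_0/q_0 = 15/1
  p_1/q_1 = 16/1
  p_2/q_2 = 111/7
  p_3/q_3 = 127/8
  p_4/q_4 = 3921/247
  p_5/q_5 = 4048/255
q_4 = 247 ≤ 249 < 255 = q_5, so the answer is 3921/247.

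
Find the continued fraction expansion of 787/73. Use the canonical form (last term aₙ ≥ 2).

787 = 10·73 + 57
73 = 1·57 + 16
57 = 3·16 + 9
16 = 1·9 + 7
9 = 1·7 + 2
7 = 3·2 + 1
2 = 2·1 + 0  (stop)
So 787/73 = [10; 1, 3, 1, 1, 3, 2].

[10; 1, 3, 1, 1, 3, 2]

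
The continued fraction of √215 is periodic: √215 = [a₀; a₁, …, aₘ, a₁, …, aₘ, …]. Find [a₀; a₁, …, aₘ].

[14; 1, 1, 1, 28]

a₀ = ⌊√215⌋ = 14.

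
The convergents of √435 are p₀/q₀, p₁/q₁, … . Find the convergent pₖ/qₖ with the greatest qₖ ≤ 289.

5965/286

√435 = [20; 1, 5, 1, 40, …] (period length 4).
Convergents:
  p_0/q_0 = 20/1
  p_1/q_1 = 21/1
  p_2/q_2 = 125/6
  p_3/q_3 = 146/7
  p_4/q_4 = 5965/286
  p_5/q_5 = 6111/293
q_4 = 286 ≤ 289 < 293 = q_5, so the answer is 5965/286.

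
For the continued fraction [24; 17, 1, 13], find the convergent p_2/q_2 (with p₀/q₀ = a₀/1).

Using pₖ = aₖpₖ₋₁ + pₖ₋₂, qₖ = aₖqₖ₋₁ + qₖ₋₂ (with p₋₁=1, p₋₂=0, q₋₁=0, q₋₂=1):
  k=0: a=24, p=24, q=1
  k=1: a=17, p=409, q=17
  k=2: a=1, p=433, q=18

433/18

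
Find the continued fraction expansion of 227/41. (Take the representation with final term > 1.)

[5; 1, 1, 6, 3]

227 = 5×41 + 22
41 = 1×22 + 19
22 = 1×19 + 3
19 = 6×3 + 1
3 = 3×1 + 0  (stop)
So 227/41 = [5; 1, 1, 6, 3].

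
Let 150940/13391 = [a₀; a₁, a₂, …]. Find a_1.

150940 = 11·13391 + 3639   →  a_0 = 11
13391 = 3·3639 + 2474   →  a_1 = 3

3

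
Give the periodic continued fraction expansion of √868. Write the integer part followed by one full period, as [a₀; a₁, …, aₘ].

a₀ = ⌊√868⌋ = 29.

[29; 2, 6, 19, 2, 19, 6, 2, 58]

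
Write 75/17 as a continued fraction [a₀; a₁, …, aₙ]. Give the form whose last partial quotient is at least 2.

75 = 4×17 + 7
17 = 2×7 + 3
7 = 2×3 + 1
3 = 3×1 + 0  (stop)
So 75/17 = [4; 2, 2, 3].

[4; 2, 2, 3]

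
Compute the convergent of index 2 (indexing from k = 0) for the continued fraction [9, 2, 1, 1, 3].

Using pₖ = aₖpₖ₋₁ + pₖ₋₂, qₖ = aₖqₖ₋₁ + qₖ₋₂ (with p₋₁=1, p₋₂=0, q₋₁=0, q₋₂=1):
  k=0: a=9, p=9, q=1
  k=1: a=2, p=19, q=2
  k=2: a=1, p=28, q=3

28/3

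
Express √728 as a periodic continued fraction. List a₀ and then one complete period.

[26; 1, 52]

a₀ = ⌊√728⌋ = 26.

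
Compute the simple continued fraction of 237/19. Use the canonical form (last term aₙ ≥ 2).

237 = 12·19 + 9
19 = 2·9 + 1
9 = 9·1 + 0  (stop)
So 237/19 = [12; 2, 9].

[12; 2, 9]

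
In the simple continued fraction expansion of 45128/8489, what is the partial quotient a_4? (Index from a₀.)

4

45128 = 5·8489 + 2683   →  a_0 = 5
8489 = 3·2683 + 440   →  a_1 = 3
2683 = 6·440 + 43   →  a_2 = 6
440 = 10·43 + 10   →  a_3 = 10
43 = 4·10 + 3   →  a_4 = 4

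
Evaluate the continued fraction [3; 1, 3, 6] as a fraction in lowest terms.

94/25

Fold from the inside: start with 6/1.
  3 + 1/6 = 19/6
  1 + 6/19 = 25/19
  3 + 19/25 = 94/25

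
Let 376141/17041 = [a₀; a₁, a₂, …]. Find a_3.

3

376141 = 22·17041 + 1239   →  a_0 = 22
17041 = 13·1239 + 934   →  a_1 = 13
1239 = 1·934 + 305   →  a_2 = 1
934 = 3·305 + 19   →  a_3 = 3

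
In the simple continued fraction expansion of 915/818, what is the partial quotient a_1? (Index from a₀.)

915 = 1·818 + 97   →  a_0 = 1
818 = 8·97 + 42   →  a_1 = 8

8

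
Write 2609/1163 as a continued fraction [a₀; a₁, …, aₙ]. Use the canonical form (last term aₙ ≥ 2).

[2; 4, 9, 7, 1, 3]

2609 = 2·1163 + 283
1163 = 4·283 + 31
283 = 9·31 + 4
31 = 7·4 + 3
4 = 1·3 + 1
3 = 3·1 + 0  (stop)
So 2609/1163 = [2; 4, 9, 7, 1, 3].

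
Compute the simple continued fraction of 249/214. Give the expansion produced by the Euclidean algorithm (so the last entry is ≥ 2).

[1; 6, 8, 1, 3]

249 = 1·214 + 35
214 = 6·35 + 4
35 = 8·4 + 3
4 = 1·3 + 1
3 = 3·1 + 0  (stop)
So 249/214 = [1; 6, 8, 1, 3].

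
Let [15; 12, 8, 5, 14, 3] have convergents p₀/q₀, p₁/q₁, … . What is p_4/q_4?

Using pₖ = aₖpₖ₋₁ + pₖ₋₂, qₖ = aₖqₖ₋₁ + qₖ₋₂ (with p₋₁=1, p₋₂=0, q₋₁=0, q₋₂=1):
  k=0: a=15, p=15, q=1
  k=1: a=12, p=181, q=12
  k=2: a=8, p=1463, q=97
  k=3: a=5, p=7496, q=497
  k=4: a=14, p=106407, q=7055

106407/7055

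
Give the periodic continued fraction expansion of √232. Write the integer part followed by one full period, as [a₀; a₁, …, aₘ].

[15; 4, 3, 7, 3, 4, 30]

a₀ = ⌊√232⌋ = 15.
With m₀=0, d₀=1 and mₖ₊₁ = dₖaₖ − mₖ, dₖ₊₁ = (n − mₖ₊₁²)/dₖ, aₖ₊₁ = ⌊(a₀+mₖ₊₁)/dₖ₊₁⌋:
  k=1: m=15, d=7, a=4
  k=2: m=13, d=9, a=3
  k=3: m=14, d=4, a=7
  k=4: m=14, d=9, a=3
  k=5: m=13, d=7, a=4
  k=6: m=15, d=1, a=30
d=1 and a=2a₀=30 at k=6, so the next step gives (m, d) = (15, 7) again — its k=1 value — and the period has length 6.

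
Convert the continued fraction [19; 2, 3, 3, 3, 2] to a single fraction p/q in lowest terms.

3401/175

Using pₖ = aₖpₖ₋₁ + pₖ₋₂ and qₖ = aₖqₖ₋₁ + qₖ₋₂:
  k=0: a=19, p=19, q=1
  k=1: a=2, p=39, q=2
  k=2: a=3, p=136, q=7
  k=3: a=3, p=447, q=23
  k=4: a=3, p=1477, q=76
  k=5: a=2, p=3401, q=175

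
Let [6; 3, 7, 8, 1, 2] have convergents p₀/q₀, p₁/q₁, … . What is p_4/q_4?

Using pₖ = aₖpₖ₋₁ + pₖ₋₂, qₖ = aₖqₖ₋₁ + qₖ₋₂ (with p₋₁=1, p₋₂=0, q₋₁=0, q₋₂=1):
  k=0: a=6, p=6, q=1
  k=1: a=3, p=19, q=3
  k=2: a=7, p=139, q=22
  k=3: a=8, p=1131, q=179
  k=4: a=1, p=1270, q=201

1270/201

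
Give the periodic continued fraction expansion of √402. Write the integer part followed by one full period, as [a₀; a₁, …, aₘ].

[20; 20, 40]

a₀ = ⌊√402⌋ = 20.
With m₀=0, d₀=1 and mₖ₊₁ = dₖaₖ − mₖ, dₖ₊₁ = (n − mₖ₊₁²)/dₖ, aₖ₊₁ = ⌊(a₀+mₖ₊₁)/dₖ₊₁⌋:
  k=1: m=20, d=2, a=20
  k=2: m=20, d=1, a=40
d=1 and a=2a₀=40 at k=2, so the next step gives (m, d) = (20, 2) again — its k=1 value — and the period has length 2.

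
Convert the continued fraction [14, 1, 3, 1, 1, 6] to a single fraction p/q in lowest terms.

Fold from the inside: start with 6/1.
  1 + 1/6 = 7/6
  1 + 6/7 = 13/7
  3 + 7/13 = 46/13
  1 + 13/46 = 59/46
  14 + 46/59 = 872/59

872/59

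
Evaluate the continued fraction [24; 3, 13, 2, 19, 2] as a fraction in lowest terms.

Fold from the inside: start with 2/1.
  19 + 1/2 = 39/2
  2 + 2/39 = 80/39
  13 + 39/80 = 1079/80
  3 + 80/1079 = 3317/1079
  24 + 1079/3317 = 80687/3317

80687/3317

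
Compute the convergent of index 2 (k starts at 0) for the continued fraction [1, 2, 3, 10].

10/7

Using pₖ = aₖpₖ₋₁ + pₖ₋₂, qₖ = aₖqₖ₋₁ + qₖ₋₂ (with p₋₁=1, p₋₂=0, q₋₁=0, q₋₂=1):
  k=0: a=1, p=1, q=1
  k=1: a=2, p=3, q=2
  k=2: a=3, p=10, q=7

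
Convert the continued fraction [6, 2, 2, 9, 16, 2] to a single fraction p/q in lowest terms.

Fold from the inside: start with 2/1.
  16 + 1/2 = 33/2
  9 + 2/33 = 299/33
  2 + 33/299 = 631/299
  2 + 299/631 = 1561/631
  6 + 631/1561 = 9997/1561

9997/1561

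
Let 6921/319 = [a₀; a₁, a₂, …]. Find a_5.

6

6921 = 21·319 + 222   →  a_0 = 21
319 = 1·222 + 97   →  a_1 = 1
222 = 2·97 + 28   →  a_2 = 2
97 = 3·28 + 13   →  a_3 = 3
28 = 2·13 + 2   →  a_4 = 2
13 = 6·2 + 1   →  a_5 = 6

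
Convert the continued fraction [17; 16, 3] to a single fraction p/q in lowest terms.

836/49

Using pₖ = aₖpₖ₋₁ + pₖ₋₂ and qₖ = aₖqₖ₋₁ + qₖ₋₂:
  k=0: a=17, p=17, q=1
  k=1: a=16, p=273, q=16
  k=2: a=3, p=836, q=49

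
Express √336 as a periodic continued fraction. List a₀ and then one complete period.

a₀ = ⌊√336⌋ = 18.
With m₀=0, d₀=1 and mₖ₊₁ = dₖaₖ − mₖ, dₖ₊₁ = (n − mₖ₊₁²)/dₖ, aₖ₊₁ = ⌊(a₀+mₖ₊₁)/dₖ₊₁⌋:
  k=1: m=18, d=12, a=3
  k=2: m=18, d=1, a=36
d=1 and a=2a₀=36 at k=2, so the next step gives (m, d) = (18, 12) again — its k=1 value — and the period has length 2.

[18; 3, 36]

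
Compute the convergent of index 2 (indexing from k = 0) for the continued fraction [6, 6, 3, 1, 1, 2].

Using pₖ = aₖpₖ₋₁ + pₖ₋₂, qₖ = aₖqₖ₋₁ + qₖ₋₂ (with p₋₁=1, p₋₂=0, q₋₁=0, q₋₂=1):
  k=0: a=6, p=6, q=1
  k=1: a=6, p=37, q=6
  k=2: a=3, p=117, q=19

117/19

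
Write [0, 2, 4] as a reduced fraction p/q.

Using pₖ = aₖpₖ₋₁ + pₖ₋₂ and qₖ = aₖqₖ₋₁ + qₖ₋₂:
  k=0: a=0, p=0, q=1
  k=1: a=2, p=1, q=2
  k=2: a=4, p=4, q=9

4/9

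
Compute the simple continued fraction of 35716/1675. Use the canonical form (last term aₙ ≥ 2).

35716 = 21·1675 + 541
1675 = 3·541 + 52
541 = 10·52 + 21
52 = 2·21 + 10
21 = 2·10 + 1
10 = 10·1 + 0  (stop)
So 35716/1675 = [21; 3, 10, 2, 2, 10].

[21; 3, 10, 2, 2, 10]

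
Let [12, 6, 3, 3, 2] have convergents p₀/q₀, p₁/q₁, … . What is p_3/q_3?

Using pₖ = aₖpₖ₋₁ + pₖ₋₂, qₖ = aₖqₖ₋₁ + qₖ₋₂ (with p₋₁=1, p₋₂=0, q₋₁=0, q₋₂=1):
  k=0: a=12, p=12, q=1
  k=1: a=6, p=73, q=6
  k=2: a=3, p=231, q=19
  k=3: a=3, p=766, q=63

766/63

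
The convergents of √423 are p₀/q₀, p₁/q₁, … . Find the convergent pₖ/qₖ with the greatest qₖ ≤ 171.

2612/127

√423 = [20; 1, 1, 3, 4, 3, 1, 1, 40, …] (period length 8).
Convergents:
  p_0/q_0 = 20/1
  p_1/q_1 = 21/1
  p_2/q_2 = 41/2
  p_3/q_3 = 144/7
  p_4/q_4 = 617/30
  p_5/q_5 = 1995/97
  p_6/q_6 = 2612/127
  p_7/q_7 = 4607/224
q_6 = 127 ≤ 171 < 224 = q_7, so the answer is 2612/127.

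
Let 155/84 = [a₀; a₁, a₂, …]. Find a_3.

155 = 1·84 + 71   →  a_0 = 1
84 = 1·71 + 13   →  a_1 = 1
71 = 5·13 + 6   →  a_2 = 5
13 = 2·6 + 1   →  a_3 = 2

2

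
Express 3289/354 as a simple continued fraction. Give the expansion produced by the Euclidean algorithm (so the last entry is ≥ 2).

3289 = 9·354 + 103
354 = 3·103 + 45
103 = 2·45 + 13
45 = 3·13 + 6
13 = 2·6 + 1
6 = 6·1 + 0  (stop)
So 3289/354 = [9; 3, 2, 3, 2, 6].

[9; 3, 2, 3, 2, 6]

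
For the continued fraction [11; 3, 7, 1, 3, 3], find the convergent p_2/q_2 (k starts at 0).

Using pₖ = aₖpₖ₋₁ + pₖ₋₂, qₖ = aₖqₖ₋₁ + qₖ₋₂ (with p₋₁=1, p₋₂=0, q₋₁=0, q₋₂=1):
  k=0: a=11, p=11, q=1
  k=1: a=3, p=34, q=3
  k=2: a=7, p=249, q=22

249/22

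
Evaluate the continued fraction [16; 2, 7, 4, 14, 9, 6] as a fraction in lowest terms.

Fold from the inside: start with 6/1.
  9 + 1/6 = 55/6
  14 + 6/55 = 776/55
  4 + 55/776 = 3159/776
  7 + 776/3159 = 22889/3159
  2 + 3159/22889 = 48937/22889
  16 + 22889/48937 = 805881/48937

805881/48937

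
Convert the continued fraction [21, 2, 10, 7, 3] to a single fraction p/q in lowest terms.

10051/468

Fold from the inside: start with 3/1.
  7 + 1/3 = 22/3
  10 + 3/22 = 223/22
  2 + 22/223 = 468/223
  21 + 223/468 = 10051/468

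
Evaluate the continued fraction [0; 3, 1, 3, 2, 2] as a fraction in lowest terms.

22/83

Using pₖ = aₖpₖ₋₁ + pₖ₋₂ and qₖ = aₖqₖ₋₁ + qₖ₋₂:
  k=0: a=0, p=0, q=1
  k=1: a=3, p=1, q=3
  k=2: a=1, p=1, q=4
  k=3: a=3, p=4, q=15
  k=4: a=2, p=9, q=34
  k=5: a=2, p=22, q=83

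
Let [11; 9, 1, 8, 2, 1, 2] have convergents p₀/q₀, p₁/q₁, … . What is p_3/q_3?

988/89

Using pₖ = aₖpₖ₋₁ + pₖ₋₂, qₖ = aₖqₖ₋₁ + qₖ₋₂ (with p₋₁=1, p₋₂=0, q₋₁=0, q₋₂=1):
  k=0: a=11, p=11, q=1
  k=1: a=9, p=100, q=9
  k=2: a=1, p=111, q=10
  k=3: a=8, p=988, q=89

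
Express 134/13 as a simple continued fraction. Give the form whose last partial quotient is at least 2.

[10; 3, 4]

134 = 10*13 + 4
13 = 3*4 + 1
4 = 4*1 + 0  (stop)
So 134/13 = [10; 3, 4].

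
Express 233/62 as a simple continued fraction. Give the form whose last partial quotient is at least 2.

233 = 3×62 + 47
62 = 1×47 + 15
47 = 3×15 + 2
15 = 7×2 + 1
2 = 2×1 + 0  (stop)
So 233/62 = [3; 1, 3, 7, 2].

[3; 1, 3, 7, 2]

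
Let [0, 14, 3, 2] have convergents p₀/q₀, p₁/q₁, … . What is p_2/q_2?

Using pₖ = aₖpₖ₋₁ + pₖ₋₂, qₖ = aₖqₖ₋₁ + qₖ₋₂ (with p₋₁=1, p₋₂=0, q₋₁=0, q₋₂=1):
  k=0: a=0, p=0, q=1
  k=1: a=14, p=1, q=14
  k=2: a=3, p=3, q=43

3/43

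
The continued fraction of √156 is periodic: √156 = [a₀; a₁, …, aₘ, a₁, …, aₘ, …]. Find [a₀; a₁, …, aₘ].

a₀ = ⌊√156⌋ = 12.

[12; 2, 24]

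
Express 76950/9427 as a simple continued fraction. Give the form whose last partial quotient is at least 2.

76950 = 8*9427 + 1534
9427 = 6*1534 + 223
1534 = 6*223 + 196
223 = 1*196 + 27
196 = 7*27 + 7
27 = 3*7 + 6
7 = 1*6 + 1
6 = 6*1 + 0  (stop)
So 76950/9427 = [8; 6, 6, 1, 7, 3, 1, 6].

[8; 6, 6, 1, 7, 3, 1, 6]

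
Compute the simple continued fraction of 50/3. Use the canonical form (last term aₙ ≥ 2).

50 = 16*3 + 2
3 = 1*2 + 1
2 = 2*1 + 0  (stop)
So 50/3 = [16; 1, 2].

[16; 1, 2]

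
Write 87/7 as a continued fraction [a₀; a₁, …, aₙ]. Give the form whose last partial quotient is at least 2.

[12; 2, 3]

87 = 12×7 + 3
7 = 2×3 + 1
3 = 3×1 + 0  (stop)
So 87/7 = [12; 2, 3].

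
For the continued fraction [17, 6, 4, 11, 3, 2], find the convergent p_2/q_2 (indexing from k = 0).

429/25

Using pₖ = aₖpₖ₋₁ + pₖ₋₂, qₖ = aₖqₖ₋₁ + qₖ₋₂ (with p₋₁=1, p₋₂=0, q₋₁=0, q₋₂=1):
  k=0: a=17, p=17, q=1
  k=1: a=6, p=103, q=6
  k=2: a=4, p=429, q=25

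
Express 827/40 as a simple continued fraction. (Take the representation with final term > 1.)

827 = 20·40 + 27
40 = 1·27 + 13
27 = 2·13 + 1
13 = 13·1 + 0  (stop)
So 827/40 = [20; 1, 2, 13].

[20; 1, 2, 13]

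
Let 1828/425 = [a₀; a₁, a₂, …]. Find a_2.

1828 = 4·425 + 128   →  a_0 = 4
425 = 3·128 + 41   →  a_1 = 3
128 = 3·41 + 5   →  a_2 = 3

3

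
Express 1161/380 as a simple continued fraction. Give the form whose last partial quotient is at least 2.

[3; 18, 10, 2]

1161 = 3*380 + 21
380 = 18*21 + 2
21 = 10*2 + 1
2 = 2*1 + 0  (stop)
So 1161/380 = [3; 18, 10, 2].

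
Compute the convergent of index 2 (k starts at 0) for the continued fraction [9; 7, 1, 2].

Using pₖ = aₖpₖ₋₁ + pₖ₋₂, qₖ = aₖqₖ₋₁ + qₖ₋₂ (with p₋₁=1, p₋₂=0, q₋₁=0, q₋₂=1):
  k=0: a=9, p=9, q=1
  k=1: a=7, p=64, q=7
  k=2: a=1, p=73, q=8

73/8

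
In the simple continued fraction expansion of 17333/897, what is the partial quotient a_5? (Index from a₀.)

1

17333 = 19·897 + 290   →  a_0 = 19
897 = 3·290 + 27   →  a_1 = 3
290 = 10·27 + 20   →  a_2 = 10
27 = 1·20 + 7   →  a_3 = 1
20 = 2·7 + 6   →  a_4 = 2
7 = 1·6 + 1   →  a_5 = 1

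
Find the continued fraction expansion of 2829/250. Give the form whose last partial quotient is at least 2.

2829 = 11·250 + 79
250 = 3·79 + 13
79 = 6·13 + 1
13 = 13·1 + 0  (stop)
So 2829/250 = [11; 3, 6, 13].

[11; 3, 6, 13]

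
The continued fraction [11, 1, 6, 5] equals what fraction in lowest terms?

427/36

Using pₖ = aₖpₖ₋₁ + pₖ₋₂ and qₖ = aₖqₖ₋₁ + qₖ₋₂:
  k=0: a=11, p=11, q=1
  k=1: a=1, p=12, q=1
  k=2: a=6, p=83, q=7
  k=3: a=5, p=427, q=36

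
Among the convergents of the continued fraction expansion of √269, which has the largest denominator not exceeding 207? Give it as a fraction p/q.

2657/162

√269 = [16; 2, 2, 32, …] (period length 3).
Convergents:
  p_0/q_0 = 16/1
  p_1/q_1 = 33/2
  p_2/q_2 = 82/5
  p_3/q_3 = 2657/162
  p_4/q_4 = 5396/329
q_3 = 162 ≤ 207 < 329 = q_4, so the answer is 2657/162.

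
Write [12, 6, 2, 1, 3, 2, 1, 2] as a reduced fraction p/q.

7501/617

Fold from the inside: start with 2/1.
  1 + 1/2 = 3/2
  2 + 2/3 = 8/3
  3 + 3/8 = 27/8
  1 + 8/27 = 35/27
  2 + 27/35 = 97/35
  6 + 35/97 = 617/97
  12 + 97/617 = 7501/617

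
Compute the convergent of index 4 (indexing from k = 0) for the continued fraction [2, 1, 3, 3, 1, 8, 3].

47/17

Using pₖ = aₖpₖ₋₁ + pₖ₋₂, qₖ = aₖqₖ₋₁ + qₖ₋₂ (with p₋₁=1, p₋₂=0, q₋₁=0, q₋₂=1):
  k=0: a=2, p=2, q=1
  k=1: a=1, p=3, q=1
  k=2: a=3, p=11, q=4
  k=3: a=3, p=36, q=13
  k=4: a=1, p=47, q=17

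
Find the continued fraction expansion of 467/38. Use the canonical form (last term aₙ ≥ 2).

[12; 3, 2, 5]

467 = 12·38 + 11
38 = 3·11 + 5
11 = 2·5 + 1
5 = 5·1 + 0  (stop)
So 467/38 = [12; 3, 2, 5].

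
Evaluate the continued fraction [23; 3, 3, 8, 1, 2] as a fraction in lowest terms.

6268/269

Fold from the inside: start with 2/1.
  1 + 1/2 = 3/2
  8 + 2/3 = 26/3
  3 + 3/26 = 81/26
  3 + 26/81 = 269/81
  23 + 81/269 = 6268/269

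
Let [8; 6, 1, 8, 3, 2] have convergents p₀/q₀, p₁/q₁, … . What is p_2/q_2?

57/7

Using pₖ = aₖpₖ₋₁ + pₖ₋₂, qₖ = aₖqₖ₋₁ + qₖ₋₂ (with p₋₁=1, p₋₂=0, q₋₁=0, q₋₂=1):
  k=0: a=8, p=8, q=1
  k=1: a=6, p=49, q=6
  k=2: a=1, p=57, q=7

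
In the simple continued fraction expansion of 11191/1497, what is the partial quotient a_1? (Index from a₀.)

2

11191 = 7·1497 + 712   →  a_0 = 7
1497 = 2·712 + 73   →  a_1 = 2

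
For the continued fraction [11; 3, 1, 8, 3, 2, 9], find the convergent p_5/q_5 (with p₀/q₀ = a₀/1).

Using pₖ = aₖpₖ₋₁ + pₖ₋₂, qₖ = aₖqₖ₋₁ + qₖ₋₂ (with p₋₁=1, p₋₂=0, q₋₁=0, q₋₂=1):
  k=0: a=11, p=11, q=1
  k=1: a=3, p=34, q=3
  k=2: a=1, p=45, q=4
  k=3: a=8, p=394, q=35
  k=4: a=3, p=1227, q=109
  k=5: a=2, p=2848, q=253

2848/253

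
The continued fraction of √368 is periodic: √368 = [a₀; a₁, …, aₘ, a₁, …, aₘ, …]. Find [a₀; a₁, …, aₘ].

a₀ = ⌊√368⌋ = 19.
With m₀=0, d₀=1 and mₖ₊₁ = dₖaₖ − mₖ, dₖ₊₁ = (n − mₖ₊₁²)/dₖ, aₖ₊₁ = ⌊(a₀+mₖ₊₁)/dₖ₊₁⌋:
  k=1: m=19, d=7, a=5
  k=2: m=16, d=16, a=2
  k=3: m=16, d=7, a=5
  k=4: m=19, d=1, a=38
d=1 and a=2a₀=38 at k=4, so the next step gives (m, d) = (19, 7) again — its k=1 value — and the period has length 4.

[19; 5, 2, 5, 38]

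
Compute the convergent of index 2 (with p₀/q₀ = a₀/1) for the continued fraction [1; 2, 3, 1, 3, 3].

Using pₖ = aₖpₖ₋₁ + pₖ₋₂, qₖ = aₖqₖ₋₁ + qₖ₋₂ (with p₋₁=1, p₋₂=0, q₋₁=0, q₋₂=1):
  k=0: a=1, p=1, q=1
  k=1: a=2, p=3, q=2
  k=2: a=3, p=10, q=7

10/7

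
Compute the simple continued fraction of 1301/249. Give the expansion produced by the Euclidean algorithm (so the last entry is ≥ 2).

1301 = 5×249 + 56
249 = 4×56 + 25
56 = 2×25 + 6
25 = 4×6 + 1
6 = 6×1 + 0  (stop)
So 1301/249 = [5; 4, 2, 4, 6].

[5; 4, 2, 4, 6]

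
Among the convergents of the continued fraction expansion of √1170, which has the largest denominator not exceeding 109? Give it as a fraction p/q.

1334/39

√1170 = [34; 4, 1, 6, 1, 4, 68, …] (period length 6).
Convergents:
  p_0/q_0 = 34/1
  p_1/q_1 = 137/4
  p_2/q_2 = 171/5
  p_3/q_3 = 1163/34
  p_4/q_4 = 1334/39
  p_5/q_5 = 6499/190
q_4 = 39 ≤ 109 < 190 = q_5, so the answer is 1334/39.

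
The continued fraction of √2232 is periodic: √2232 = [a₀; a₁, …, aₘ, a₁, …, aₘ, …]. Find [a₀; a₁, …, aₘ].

[47; 4, 10, 4, 94]

a₀ = ⌊√2232⌋ = 47.
With m₀=0, d₀=1 and mₖ₊₁ = dₖaₖ − mₖ, dₖ₊₁ = (n − mₖ₊₁²)/dₖ, aₖ₊₁ = ⌊(a₀+mₖ₊₁)/dₖ₊₁⌋:
  k=1: m=47, d=23, a=4
  k=2: m=45, d=9, a=10
  k=3: m=45, d=23, a=4
  k=4: m=47, d=1, a=94
d=1 and a=2a₀=94 at k=4, so the next step gives (m, d) = (47, 23) again — its k=1 value — and the period has length 4.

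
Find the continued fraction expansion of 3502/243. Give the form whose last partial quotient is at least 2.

[14; 2, 2, 3, 14]

3502 = 14*243 + 100
243 = 2*100 + 43
100 = 2*43 + 14
43 = 3*14 + 1
14 = 14*1 + 0  (stop)
So 3502/243 = [14; 2, 2, 3, 14].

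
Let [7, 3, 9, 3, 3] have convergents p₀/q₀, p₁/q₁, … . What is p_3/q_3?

Using pₖ = aₖpₖ₋₁ + pₖ₋₂, qₖ = aₖqₖ₋₁ + qₖ₋₂ (with p₋₁=1, p₋₂=0, q₋₁=0, q₋₂=1):
  k=0: a=7, p=7, q=1
  k=1: a=3, p=22, q=3
  k=2: a=9, p=205, q=28
  k=3: a=3, p=637, q=87

637/87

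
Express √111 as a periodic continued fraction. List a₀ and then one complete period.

[10; 1, 1, 6, 1, 1, 20]

a₀ = ⌊√111⌋ = 10.
With m₀=0, d₀=1 and mₖ₊₁ = dₖaₖ − mₖ, dₖ₊₁ = (n − mₖ₊₁²)/dₖ, aₖ₊₁ = ⌊(a₀+mₖ₊₁)/dₖ₊₁⌋:
  k=1: m=10, d=11, a=1
  k=2: m=1, d=10, a=1
  k=3: m=9, d=3, a=6
  k=4: m=9, d=10, a=1
  k=5: m=1, d=11, a=1
  k=6: m=10, d=1, a=20
d=1 and a=2a₀=20 at k=6, so the next step gives (m, d) = (10, 11) again — its k=1 value — and the period has length 6.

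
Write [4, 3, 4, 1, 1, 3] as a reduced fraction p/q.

Using pₖ = aₖpₖ₋₁ + pₖ₋₂ and qₖ = aₖqₖ₋₁ + qₖ₋₂:
  k=0: a=4, p=4, q=1
  k=1: a=3, p=13, q=3
  k=2: a=4, p=56, q=13
  k=3: a=1, p=69, q=16
  k=4: a=1, p=125, q=29
  k=5: a=3, p=444, q=103

444/103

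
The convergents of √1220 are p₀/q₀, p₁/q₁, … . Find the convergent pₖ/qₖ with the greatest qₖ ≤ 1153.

√1220 = [34; 1, 12, 1, 68, …] (period length 4).
Convergents:
  p_0/q_0 = 34/1
  p_1/q_1 = 35/1
  p_2/q_2 = 454/13
  p_3/q_3 = 489/14
  p_4/q_4 = 33706/965
  p_5/q_5 = 34195/979
  p_6/q_6 = 444046/12713
q_5 = 979 ≤ 1153 < 12713 = q_6, so the answer is 34195/979.

34195/979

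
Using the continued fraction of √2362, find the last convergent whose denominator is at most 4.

√2362 = [48; 1, 1, 1, 1, 96, …] (period length 5).
Convergents:
  p_0/q_0 = 48/1
  p_1/q_1 = 49/1
  p_2/q_2 = 97/2
  p_3/q_3 = 146/3
  p_4/q_4 = 243/5
q_3 = 3 ≤ 4 < 5 = q_4, so the answer is 146/3.

146/3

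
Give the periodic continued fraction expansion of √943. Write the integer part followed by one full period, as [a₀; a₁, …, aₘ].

a₀ = ⌊√943⌋ = 30.

[30; 1, 2, 2, 2, 1, 60]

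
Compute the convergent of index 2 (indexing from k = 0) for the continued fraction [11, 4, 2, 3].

Using pₖ = aₖpₖ₋₁ + pₖ₋₂, qₖ = aₖqₖ₋₁ + qₖ₋₂ (with p₋₁=1, p₋₂=0, q₋₁=0, q₋₂=1):
  k=0: a=11, p=11, q=1
  k=1: a=4, p=45, q=4
  k=2: a=2, p=101, q=9

101/9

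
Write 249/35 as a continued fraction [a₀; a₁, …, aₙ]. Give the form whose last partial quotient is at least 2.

[7; 8, 1, 3]

249 = 7·35 + 4
35 = 8·4 + 3
4 = 1·3 + 1
3 = 3·1 + 0  (stop)
So 249/35 = [7; 8, 1, 3].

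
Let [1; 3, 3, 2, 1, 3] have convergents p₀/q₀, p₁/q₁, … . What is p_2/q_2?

13/10

Using pₖ = aₖpₖ₋₁ + pₖ₋₂, qₖ = aₖqₖ₋₁ + qₖ₋₂ (with p₋₁=1, p₋₂=0, q₋₁=0, q₋₂=1):
  k=0: a=1, p=1, q=1
  k=1: a=3, p=4, q=3
  k=2: a=3, p=13, q=10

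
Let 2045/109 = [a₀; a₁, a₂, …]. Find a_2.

2045 = 18·109 + 83   →  a_0 = 18
109 = 1·83 + 26   →  a_1 = 1
83 = 3·26 + 5   →  a_2 = 3

3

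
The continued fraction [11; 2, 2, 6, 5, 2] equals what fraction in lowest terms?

4129/362

Fold from the inside: start with 2/1.
  5 + 1/2 = 11/2
  6 + 2/11 = 68/11
  2 + 11/68 = 147/68
  2 + 68/147 = 362/147
  11 + 147/362 = 4129/362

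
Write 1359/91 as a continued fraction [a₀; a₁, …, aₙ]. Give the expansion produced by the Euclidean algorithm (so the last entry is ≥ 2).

1359 = 14·91 + 85
91 = 1·85 + 6
85 = 14·6 + 1
6 = 6·1 + 0  (stop)
So 1359/91 = [14; 1, 14, 6].

[14; 1, 14, 6]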